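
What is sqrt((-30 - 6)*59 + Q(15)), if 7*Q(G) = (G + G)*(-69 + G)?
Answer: 6*I*sqrt(3206)/7 ≈ 48.533*I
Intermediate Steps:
Q(G) = 2*G*(-69 + G)/7 (Q(G) = ((G + G)*(-69 + G))/7 = ((2*G)*(-69 + G))/7 = (2*G*(-69 + G))/7 = 2*G*(-69 + G)/7)
sqrt((-30 - 6)*59 + Q(15)) = sqrt((-30 - 6)*59 + (2/7)*15*(-69 + 15)) = sqrt(-36*59 + (2/7)*15*(-54)) = sqrt(-2124 - 1620/7) = sqrt(-16488/7) = 6*I*sqrt(3206)/7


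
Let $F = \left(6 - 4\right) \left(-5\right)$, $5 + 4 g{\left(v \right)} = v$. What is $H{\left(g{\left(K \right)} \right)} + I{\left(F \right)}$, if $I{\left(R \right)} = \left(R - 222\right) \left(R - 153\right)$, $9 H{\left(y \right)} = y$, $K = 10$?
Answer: $\frac{1361381}{36} \approx 37816.0$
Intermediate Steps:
$g{\left(v \right)} = - \frac{5}{4} + \frac{v}{4}$
$H{\left(y \right)} = \frac{y}{9}$
$F = -10$ ($F = 2 \left(-5\right) = -10$)
$I{\left(R \right)} = \left(-222 + R\right) \left(-153 + R\right)$
$H{\left(g{\left(K \right)} \right)} + I{\left(F \right)} = \frac{- \frac{5}{4} + \frac{1}{4} \cdot 10}{9} + \left(33966 + \left(-10\right)^{2} - -3750\right) = \frac{- \frac{5}{4} + \frac{5}{2}}{9} + \left(33966 + 100 + 3750\right) = \frac{1}{9} \cdot \frac{5}{4} + 37816 = \frac{5}{36} + 37816 = \frac{1361381}{36}$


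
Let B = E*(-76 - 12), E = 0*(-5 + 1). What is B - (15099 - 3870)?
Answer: -11229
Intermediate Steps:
E = 0 (E = 0*(-4) = 0)
B = 0 (B = 0*(-76 - 12) = 0*(-88) = 0)
B - (15099 - 3870) = 0 - (15099 - 3870) = 0 - 1*11229 = 0 - 11229 = -11229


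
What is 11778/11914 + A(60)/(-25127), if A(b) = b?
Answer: 147615483/149681539 ≈ 0.98620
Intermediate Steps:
11778/11914 + A(60)/(-25127) = 11778/11914 + 60/(-25127) = 11778*(1/11914) + 60*(-1/25127) = 5889/5957 - 60/25127 = 147615483/149681539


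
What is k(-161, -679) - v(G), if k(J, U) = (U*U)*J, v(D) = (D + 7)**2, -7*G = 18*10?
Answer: -3637169610/49 ≈ -7.4228e+7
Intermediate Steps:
G = -180/7 (G = -18*10/7 = -1/7*180 = -180/7 ≈ -25.714)
v(D) = (7 + D)**2
k(J, U) = J*U**2 (k(J, U) = U**2*J = J*U**2)
k(-161, -679) - v(G) = -161*(-679)**2 - (7 - 180/7)**2 = -161*461041 - (-131/7)**2 = -74227601 - 1*17161/49 = -74227601 - 17161/49 = -3637169610/49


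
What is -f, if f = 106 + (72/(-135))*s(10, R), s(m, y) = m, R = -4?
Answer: -302/3 ≈ -100.67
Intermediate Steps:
f = 302/3 (f = 106 + (72/(-135))*10 = 106 + (72*(-1/135))*10 = 106 - 8/15*10 = 106 - 16/3 = 302/3 ≈ 100.67)
-f = -1*302/3 = -302/3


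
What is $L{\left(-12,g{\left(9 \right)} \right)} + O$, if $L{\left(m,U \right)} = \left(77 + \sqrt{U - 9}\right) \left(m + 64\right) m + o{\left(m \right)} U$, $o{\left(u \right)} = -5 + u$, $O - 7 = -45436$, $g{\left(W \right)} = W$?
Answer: $-93630$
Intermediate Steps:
$O = -45429$ ($O = 7 - 45436 = -45429$)
$L{\left(m,U \right)} = U \left(-5 + m\right) + m \left(64 + m\right) \left(77 + \sqrt{-9 + U}\right)$ ($L{\left(m,U \right)} = \left(77 + \sqrt{U - 9}\right) \left(m + 64\right) m + \left(-5 + m\right) U = \left(77 + \sqrt{-9 + U}\right) \left(64 + m\right) m + U \left(-5 + m\right) = \left(64 + m\right) \left(77 + \sqrt{-9 + U}\right) m + U \left(-5 + m\right) = m \left(64 + m\right) \left(77 + \sqrt{-9 + U}\right) + U \left(-5 + m\right) = U \left(-5 + m\right) + m \left(64 + m\right) \left(77 + \sqrt{-9 + U}\right)$)
$L{\left(-12,g{\left(9 \right)} \right)} + O = \left(77 \left(-12\right)^{2} + 4928 \left(-12\right) + 9 \left(-5 - 12\right) + \left(-12\right)^{2} \sqrt{-9 + 9} + 64 \left(-12\right) \sqrt{-9 + 9}\right) - 45429 = \left(77 \cdot 144 - 59136 + 9 \left(-17\right) + 144 \sqrt{0} + 64 \left(-12\right) \sqrt{0}\right) - 45429 = \left(11088 - 59136 - 153 + 144 \cdot 0 + 64 \left(-12\right) 0\right) - 45429 = \left(11088 - 59136 - 153 + 0 + 0\right) - 45429 = -48201 - 45429 = -93630$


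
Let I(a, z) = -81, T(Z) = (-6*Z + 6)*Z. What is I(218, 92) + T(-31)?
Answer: -6033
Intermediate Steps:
T(Z) = Z*(6 - 6*Z) (T(Z) = (6 - 6*Z)*Z = Z*(6 - 6*Z))
I(218, 92) + T(-31) = -81 + 6*(-31)*(1 - 1*(-31)) = -81 + 6*(-31)*(1 + 31) = -81 + 6*(-31)*32 = -81 - 5952 = -6033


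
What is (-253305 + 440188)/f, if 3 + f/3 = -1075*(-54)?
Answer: 186883/174141 ≈ 1.0732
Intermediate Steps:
f = 174141 (f = -9 + 3*(-1075*(-54)) = -9 + 3*58050 = -9 + 174150 = 174141)
(-253305 + 440188)/f = (-253305 + 440188)/174141 = 186883*(1/174141) = 186883/174141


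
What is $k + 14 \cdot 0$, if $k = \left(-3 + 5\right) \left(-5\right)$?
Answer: $-10$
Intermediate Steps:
$k = -10$ ($k = 2 \left(-5\right) = -10$)
$k + 14 \cdot 0 = -10 + 14 \cdot 0 = -10 + 0 = -10$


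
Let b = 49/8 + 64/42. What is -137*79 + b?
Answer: -1816979/168 ≈ -10815.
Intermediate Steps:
b = 1285/168 (b = 49*(⅛) + 64*(1/42) = 49/8 + 32/21 = 1285/168 ≈ 7.6488)
-137*79 + b = -137*79 + 1285/168 = -10823 + 1285/168 = -1816979/168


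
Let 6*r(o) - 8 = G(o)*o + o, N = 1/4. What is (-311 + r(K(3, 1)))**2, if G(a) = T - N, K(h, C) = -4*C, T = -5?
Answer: 3389281/36 ≈ 94147.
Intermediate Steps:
N = 1/4 ≈ 0.25000
G(a) = -21/4 (G(a) = -5 - 1*1/4 = -5 - 1/4 = -21/4)
r(o) = 4/3 - 17*o/24 (r(o) = 4/3 + (-21*o/4 + o)/6 = 4/3 + (-17*o/4)/6 = 4/3 - 17*o/24)
(-311 + r(K(3, 1)))**2 = (-311 + (4/3 - (-17)/6))**2 = (-311 + (4/3 - 17/24*(-4)))**2 = (-311 + (4/3 + 17/6))**2 = (-311 + 25/6)**2 = (-1841/6)**2 = 3389281/36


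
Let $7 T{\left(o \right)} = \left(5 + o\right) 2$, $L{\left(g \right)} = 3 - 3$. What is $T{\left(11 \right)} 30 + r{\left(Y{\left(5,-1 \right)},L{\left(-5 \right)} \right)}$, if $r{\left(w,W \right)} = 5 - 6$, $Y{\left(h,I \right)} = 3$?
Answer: $\frac{953}{7} \approx 136.14$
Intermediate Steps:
$L{\left(g \right)} = 0$ ($L{\left(g \right)} = 3 - 3 = 0$)
$T{\left(o \right)} = \frac{10}{7} + \frac{2 o}{7}$ ($T{\left(o \right)} = \frac{\left(5 + o\right) 2}{7} = \frac{10 + 2 o}{7} = \frac{10}{7} + \frac{2 o}{7}$)
$r{\left(w,W \right)} = -1$
$T{\left(11 \right)} 30 + r{\left(Y{\left(5,-1 \right)},L{\left(-5 \right)} \right)} = \left(\frac{10}{7} + \frac{2}{7} \cdot 11\right) 30 - 1 = \left(\frac{10}{7} + \frac{22}{7}\right) 30 - 1 = \frac{32}{7} \cdot 30 - 1 = \frac{960}{7} - 1 = \frac{953}{7}$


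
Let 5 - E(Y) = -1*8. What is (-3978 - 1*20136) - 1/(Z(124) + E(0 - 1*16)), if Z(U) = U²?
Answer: -371090347/15389 ≈ -24114.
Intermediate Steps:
E(Y) = 13 (E(Y) = 5 - (-1)*8 = 5 - 1*(-8) = 5 + 8 = 13)
(-3978 - 1*20136) - 1/(Z(124) + E(0 - 1*16)) = (-3978 - 1*20136) - 1/(124² + 13) = (-3978 - 20136) - 1/(15376 + 13) = -24114 - 1/15389 = -371090347/15389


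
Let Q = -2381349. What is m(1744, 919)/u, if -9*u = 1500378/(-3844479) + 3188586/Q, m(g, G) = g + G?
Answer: 8126629363213791/586347243208 ≈ 13860.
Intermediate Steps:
m(g, G) = G + g
u = 586347243208/3051682074057 (u = -(1500378/(-3844479) + 3188586/(-2381349))/9 = -(1500378*(-1/3844479) + 3188586*(-1/2381349))/9 = -(-500126/1281493 - 1062862/793783)/9 = -⅑*(-1759041729624/1017227358019) = 586347243208/3051682074057 ≈ 0.19214)
m(1744, 919)/u = (919 + 1744)/(586347243208/3051682074057) = 2663*(3051682074057/586347243208) = 8126629363213791/586347243208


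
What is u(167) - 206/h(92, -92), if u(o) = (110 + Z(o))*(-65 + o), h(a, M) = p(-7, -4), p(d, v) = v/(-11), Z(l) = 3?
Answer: 21919/2 ≈ 10960.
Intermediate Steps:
p(d, v) = -v/11 (p(d, v) = v*(-1/11) = -v/11)
h(a, M) = 4/11 (h(a, M) = -1/11*(-4) = 4/11)
u(o) = -7345 + 113*o (u(o) = (110 + 3)*(-65 + o) = 113*(-65 + o) = -7345 + 113*o)
u(167) - 206/h(92, -92) = (-7345 + 113*167) - 206/4/11 = (-7345 + 18871) - 206*11/4 = 11526 - 1*1133/2 = 11526 - 1133/2 = 21919/2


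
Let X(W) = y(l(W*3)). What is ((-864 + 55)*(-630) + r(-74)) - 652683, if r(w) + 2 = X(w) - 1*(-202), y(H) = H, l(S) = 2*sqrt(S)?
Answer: -142813 + 2*I*sqrt(222) ≈ -1.4281e+5 + 29.799*I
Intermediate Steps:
X(W) = 2*sqrt(3)*sqrt(W) (X(W) = 2*sqrt(W*3) = 2*sqrt(3*W) = 2*(sqrt(3)*sqrt(W)) = 2*sqrt(3)*sqrt(W))
r(w) = 200 + 2*sqrt(3)*sqrt(w) (r(w) = -2 + (2*sqrt(3)*sqrt(w) - 1*(-202)) = -2 + (2*sqrt(3)*sqrt(w) + 202) = -2 + (202 + 2*sqrt(3)*sqrt(w)) = 200 + 2*sqrt(3)*sqrt(w))
((-864 + 55)*(-630) + r(-74)) - 652683 = ((-864 + 55)*(-630) + (200 + 2*sqrt(3)*sqrt(-74))) - 652683 = (-809*(-630) + (200 + 2*sqrt(3)*(I*sqrt(74)))) - 652683 = (509670 + (200 + 2*I*sqrt(222))) - 652683 = (509870 + 2*I*sqrt(222)) - 652683 = -142813 + 2*I*sqrt(222)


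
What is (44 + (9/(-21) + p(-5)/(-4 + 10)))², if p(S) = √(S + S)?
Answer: 1674205/882 + 305*I*√10/21 ≈ 1898.2 + 45.928*I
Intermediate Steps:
p(S) = √2*√S (p(S) = √(2*S) = √2*√S)
(44 + (9/(-21) + p(-5)/(-4 + 10)))² = (44 + (9/(-21) + (√2*√(-5))/(-4 + 10)))² = (44 + (9*(-1/21) + (√2*(I*√5))/6))² = (44 + (-3/7 + (I*√10)*(⅙)))² = (44 + (-3/7 + I*√10/6))² = (305/7 + I*√10/6)²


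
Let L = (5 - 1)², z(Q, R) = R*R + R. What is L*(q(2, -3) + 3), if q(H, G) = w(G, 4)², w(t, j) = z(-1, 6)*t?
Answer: 254064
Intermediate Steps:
z(Q, R) = R + R² (z(Q, R) = R² + R = R + R²)
w(t, j) = 42*t (w(t, j) = (6*(1 + 6))*t = (6*7)*t = 42*t)
L = 16 (L = 4² = 16)
q(H, G) = 1764*G² (q(H, G) = (42*G)² = 1764*G²)
L*(q(2, -3) + 3) = 16*(1764*(-3)² + 3) = 16*(1764*9 + 3) = 16*(15876 + 3) = 16*15879 = 254064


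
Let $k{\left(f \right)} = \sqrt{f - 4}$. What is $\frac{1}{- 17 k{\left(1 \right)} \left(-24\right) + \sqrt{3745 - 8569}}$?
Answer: $- \frac{i}{6 \sqrt{134} + 408 \sqrt{3}} \approx - 0.0012884 i$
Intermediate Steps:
$k{\left(f \right)} = \sqrt{-4 + f}$
$\frac{1}{- 17 k{\left(1 \right)} \left(-24\right) + \sqrt{3745 - 8569}} = \frac{1}{- 17 \sqrt{-4 + 1} \left(-24\right) + \sqrt{3745 - 8569}} = \frac{1}{- 17 \sqrt{-3} \left(-24\right) + \sqrt{-4824}} = \frac{1}{- 17 i \sqrt{3} \left(-24\right) + 6 i \sqrt{134}} = \frac{1}{408 i \sqrt{3} + 6 i \sqrt{134}} = \frac{1}{6 i \sqrt{134} + 408 i \sqrt{3}}$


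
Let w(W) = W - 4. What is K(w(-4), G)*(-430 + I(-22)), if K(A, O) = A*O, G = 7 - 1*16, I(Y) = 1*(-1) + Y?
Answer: -32616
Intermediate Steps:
I(Y) = -1 + Y
G = -9 (G = 7 - 16 = -9)
w(W) = -4 + W
K(w(-4), G)*(-430 + I(-22)) = ((-4 - 4)*(-9))*(-430 + (-1 - 22)) = (-8*(-9))*(-430 - 23) = 72*(-453) = -32616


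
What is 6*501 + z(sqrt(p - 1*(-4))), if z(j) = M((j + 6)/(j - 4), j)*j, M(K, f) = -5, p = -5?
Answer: 3006 - 5*I ≈ 3006.0 - 5.0*I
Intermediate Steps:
z(j) = -5*j
6*501 + z(sqrt(p - 1*(-4))) = 6*501 - 5*sqrt(-5 - 1*(-4)) = 3006 - 5*sqrt(-5 + 4) = 3006 - 5*I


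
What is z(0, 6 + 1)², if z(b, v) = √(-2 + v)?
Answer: 5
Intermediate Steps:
z(0, 6 + 1)² = (√(-2 + (6 + 1)))² = (√(-2 + 7))² = (√5)² = 5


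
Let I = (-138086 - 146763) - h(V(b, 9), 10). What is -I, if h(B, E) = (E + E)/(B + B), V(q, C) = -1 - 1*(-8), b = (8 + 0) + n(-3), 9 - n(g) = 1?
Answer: 1993953/7 ≈ 2.8485e+5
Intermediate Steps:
n(g) = 8 (n(g) = 9 - 1*1 = 9 - 1 = 8)
b = 16 (b = (8 + 0) + 8 = 8 + 8 = 16)
V(q, C) = 7 (V(q, C) = -1 + 8 = 7)
h(B, E) = E/B (h(B, E) = (2*E)/((2*B)) = (2*E)*(1/(2*B)) = E/B)
I = -1993953/7 (I = (-138086 - 146763) - 10/7 = -284849 - 10/7 = -1993953/7 ≈ -2.8485e+5)
-I = -1*(-1993953/7) = 1993953/7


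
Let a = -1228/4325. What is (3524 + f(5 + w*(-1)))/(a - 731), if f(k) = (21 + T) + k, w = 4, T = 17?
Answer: -2201425/451829 ≈ -4.8723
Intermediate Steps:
a = -1228/4325 (a = -1228*1/4325 = -1228/4325 ≈ -0.28393)
f(k) = 38 + k (f(k) = (21 + 17) + k = 38 + k)
(3524 + f(5 + w*(-1)))/(a - 731) = (3524 + (38 + (5 + 4*(-1))))/(-1228/4325 - 731) = (3524 + (38 + (5 - 4)))/(-3162803/4325) = (3524 + (38 + 1))*(-4325/3162803) = (3524 + 39)*(-4325/3162803) = 3563*(-4325/3162803) = -2201425/451829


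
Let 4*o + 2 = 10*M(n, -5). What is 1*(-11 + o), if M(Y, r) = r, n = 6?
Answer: -24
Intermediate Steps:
o = -13 (o = -½ + (10*(-5))/4 = -½ + (¼)*(-50) = -½ - 25/2 = -13)
1*(-11 + o) = 1*(-11 - 13) = 1*(-24) = -24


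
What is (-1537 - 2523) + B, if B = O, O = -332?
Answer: -4392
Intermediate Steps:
B = -332
(-1537 - 2523) + B = (-1537 - 2523) - 332 = -4060 - 332 = -4392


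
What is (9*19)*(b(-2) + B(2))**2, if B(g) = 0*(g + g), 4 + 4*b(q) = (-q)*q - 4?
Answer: 1539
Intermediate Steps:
b(q) = -2 - q**2/4 (b(q) = -1 + ((-q)*q - 4)/4 = -1 + (-q**2 - 4)/4 = -1 + (-4 - q**2)/4 = -1 + (-1 - q**2/4) = -2 - q**2/4)
B(g) = 0 (B(g) = 0*(2*g) = 0)
(9*19)*(b(-2) + B(2))**2 = (9*19)*((-2 - 1/4*(-2)**2) + 0)**2 = 171*((-2 - 1/4*4) + 0)**2 = 171*((-2 - 1) + 0)**2 = 171*(-3 + 0)**2 = 171*(-3)**2 = 171*9 = 1539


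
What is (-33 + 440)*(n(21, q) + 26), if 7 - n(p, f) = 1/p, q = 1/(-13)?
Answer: 281644/21 ≈ 13412.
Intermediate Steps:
q = -1/13 ≈ -0.076923
n(p, f) = 7 - 1/p
(-33 + 440)*(n(21, q) + 26) = (-33 + 440)*((7 - 1/21) + 26) = 407*((7 - 1*1/21) + 26) = 407*((7 - 1/21) + 26) = 407*(146/21 + 26) = 407*(692/21) = 281644/21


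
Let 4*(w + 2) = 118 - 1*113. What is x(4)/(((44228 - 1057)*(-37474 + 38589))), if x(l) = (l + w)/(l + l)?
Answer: 13/1540341280 ≈ 8.4397e-9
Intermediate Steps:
w = -¾ (w = -2 + (118 - 1*113)/4 = -2 + (118 - 113)/4 = -2 + (¼)*5 = -2 + 5/4 = -¾ ≈ -0.75000)
x(l) = (-¾ + l)/(2*l) (x(l) = (l - ¾)/(l + l) = (-¾ + l)/((2*l)) = (-¾ + l)*(1/(2*l)) = (-¾ + l)/(2*l))
x(4)/(((44228 - 1057)*(-37474 + 38589))) = ((⅛)*(-3 + 4*4)/4)/(((44228 - 1057)*(-37474 + 38589))) = ((⅛)*(¼)*(-3 + 16))/((43171*1115)) = ((⅛)*(¼)*13)/48135665 = (13/32)*(1/48135665) = 13/1540341280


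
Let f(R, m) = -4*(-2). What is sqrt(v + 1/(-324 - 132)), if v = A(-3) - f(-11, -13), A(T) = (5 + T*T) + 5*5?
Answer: sqrt(1611390)/228 ≈ 5.5676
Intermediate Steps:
A(T) = 30 + T**2 (A(T) = (5 + T**2) + 25 = 30 + T**2)
f(R, m) = 8
v = 31 (v = (30 + (-3)**2) - 1*8 = (30 + 9) - 8 = 39 - 8 = 31)
sqrt(v + 1/(-324 - 132)) = sqrt(31 + 1/(-324 - 132)) = sqrt(31 + 1/(-456)) = sqrt(31 - 1/456) = sqrt(14135/456) = sqrt(1611390)/228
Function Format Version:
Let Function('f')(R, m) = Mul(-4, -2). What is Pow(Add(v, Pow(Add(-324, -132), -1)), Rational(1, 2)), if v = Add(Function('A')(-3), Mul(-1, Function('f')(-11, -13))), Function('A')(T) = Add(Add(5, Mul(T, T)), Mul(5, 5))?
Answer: Mul(Rational(1, 228), Pow(1611390, Rational(1, 2))) ≈ 5.5676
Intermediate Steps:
Function('A')(T) = Add(30, Pow(T, 2)) (Function('A')(T) = Add(Add(5, Pow(T, 2)), 25) = Add(30, Pow(T, 2)))
Function('f')(R, m) = 8
v = 31 (v = Add(Add(30, Pow(-3, 2)), Mul(-1, 8)) = Add(Add(30, 9), -8) = Add(39, -8) = 31)
Pow(Add(v, Pow(Add(-324, -132), -1)), Rational(1, 2)) = Pow(Add(31, Pow(Add(-324, -132), -1)), Rational(1, 2)) = Pow(Add(31, Pow(-456, -1)), Rational(1, 2)) = Pow(Add(31, Rational(-1, 456)), Rational(1, 2)) = Pow(Rational(14135, 456), Rational(1, 2)) = Mul(Rational(1, 228), Pow(1611390, Rational(1, 2)))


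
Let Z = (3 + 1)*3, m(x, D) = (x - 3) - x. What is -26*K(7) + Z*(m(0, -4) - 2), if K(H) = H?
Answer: -242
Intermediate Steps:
m(x, D) = -3 (m(x, D) = (-3 + x) - x = -3)
Z = 12 (Z = 4*3 = 12)
-26*K(7) + Z*(m(0, -4) - 2) = -26*7 + 12*(-3 - 2) = -182 + 12*(-5) = -182 - 60 = -242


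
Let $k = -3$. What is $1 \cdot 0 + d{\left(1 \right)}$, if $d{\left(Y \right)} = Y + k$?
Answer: $-2$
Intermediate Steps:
$d{\left(Y \right)} = -3 + Y$ ($d{\left(Y \right)} = Y - 3 = -3 + Y$)
$1 \cdot 0 + d{\left(1 \right)} = 1 \cdot 0 + \left(-3 + 1\right) = 0 - 2 = -2$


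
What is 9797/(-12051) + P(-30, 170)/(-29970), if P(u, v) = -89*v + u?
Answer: -1232477/4012983 ≈ -0.30712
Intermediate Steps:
P(u, v) = u - 89*v
9797/(-12051) + P(-30, 170)/(-29970) = 9797/(-12051) + (-30 - 89*170)/(-29970) = 9797*(-1/12051) + (-30 - 15130)*(-1/29970) = -9797/12051 - 15160*(-1/29970) = -9797/12051 + 1516/2997 = -1232477/4012983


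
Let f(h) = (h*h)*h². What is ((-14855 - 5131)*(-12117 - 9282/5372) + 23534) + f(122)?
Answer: 36637188897/79 ≈ 4.6376e+8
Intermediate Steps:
f(h) = h⁴ (f(h) = h²*h² = h⁴)
((-14855 - 5131)*(-12117 - 9282/5372) + 23534) + f(122) = ((-14855 - 5131)*(-12117 - 9282/5372) + 23534) + 122⁴ = (-19986*(-12117 - 9282*1/5372) + 23534) + 221533456 = (-19986*(-12117 - 273/158) + 23534) + 221533456 = (-19986*(-1914759/158) + 23534) + 221533456 = (19134186687/79 + 23534) + 221533456 = 19136045873/79 + 221533456 = 36637188897/79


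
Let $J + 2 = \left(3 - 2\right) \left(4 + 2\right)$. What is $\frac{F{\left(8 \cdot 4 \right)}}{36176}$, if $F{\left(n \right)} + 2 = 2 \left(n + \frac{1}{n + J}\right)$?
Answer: $\frac{1117}{651168} \approx 0.0017154$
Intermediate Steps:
$J = 4$ ($J = -2 + \left(3 - 2\right) \left(4 + 2\right) = -2 + 1 \cdot 6 = -2 + 6 = 4$)
$F{\left(n \right)} = -2 + 2 n + \frac{2}{4 + n}$ ($F{\left(n \right)} = -2 + 2 \left(n + \frac{1}{n + 4}\right) = -2 + 2 \left(n + \frac{1}{4 + n}\right) = -2 + \left(2 n + \frac{2}{4 + n}\right) = -2 + 2 n + \frac{2}{4 + n}$)
$\frac{F{\left(8 \cdot 4 \right)}}{36176} = \frac{2 \frac{1}{4 + 8 \cdot 4} \left(-3 + \left(8 \cdot 4\right)^{2} + 3 \cdot 8 \cdot 4\right)}{36176} = \frac{2 \left(-3 + 32^{2} + 3 \cdot 32\right)}{4 + 32} \cdot \frac{1}{36176} = \frac{2 \left(-3 + 1024 + 96\right)}{36} \cdot \frac{1}{36176} = 2 \cdot \frac{1}{36} \cdot 1117 \cdot \frac{1}{36176} = \frac{1117}{18} \cdot \frac{1}{36176} = \frac{1117}{651168}$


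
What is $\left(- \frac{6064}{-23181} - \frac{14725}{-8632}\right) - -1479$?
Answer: $\frac{296339206441}{200098392} \approx 1481.0$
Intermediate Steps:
$\left(- \frac{6064}{-23181} - \frac{14725}{-8632}\right) - -1479 = \left(\left(-6064\right) \left(- \frac{1}{23181}\right) - - \frac{14725}{8632}\right) + 1479 = \left(\frac{6064}{23181} + \frac{14725}{8632}\right) + 1479 = \frac{393684673}{200098392} + 1479 = \frac{296339206441}{200098392}$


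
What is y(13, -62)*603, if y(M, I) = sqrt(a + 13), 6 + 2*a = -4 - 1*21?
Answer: 603*I*sqrt(10)/2 ≈ 953.43*I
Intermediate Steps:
a = -31/2 (a = -3 + (-4 - 1*21)/2 = -3 + (-4 - 21)/2 = -3 + (1/2)*(-25) = -3 - 25/2 = -31/2 ≈ -15.500)
y(M, I) = I*sqrt(10)/2 (y(M, I) = sqrt(-31/2 + 13) = sqrt(-5/2) = I*sqrt(10)/2)
y(13, -62)*603 = (I*sqrt(10)/2)*603 = 603*I*sqrt(10)/2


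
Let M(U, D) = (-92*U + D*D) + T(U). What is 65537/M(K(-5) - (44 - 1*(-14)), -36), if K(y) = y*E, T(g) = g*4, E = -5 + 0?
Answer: 65537/4200 ≈ 15.604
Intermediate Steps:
E = -5
T(g) = 4*g
K(y) = -5*y (K(y) = y*(-5) = -5*y)
M(U, D) = D² - 88*U (M(U, D) = (-92*U + D*D) + 4*U = (-92*U + D²) + 4*U = (D² - 92*U) + 4*U = D² - 88*U)
65537/M(K(-5) - (44 - 1*(-14)), -36) = 65537/((-36)² - 88*(-5*(-5) - (44 - 1*(-14)))) = 65537/(1296 - 88*(25 - (44 + 14))) = 65537/(1296 - 88*(25 - 1*58)) = 65537/(1296 - 88*(25 - 58)) = 65537/(1296 - 88*(-33)) = 65537/(1296 + 2904) = 65537/4200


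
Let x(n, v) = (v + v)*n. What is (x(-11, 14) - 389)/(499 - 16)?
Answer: -697/483 ≈ -1.4431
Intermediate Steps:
x(n, v) = 2*n*v (x(n, v) = (2*v)*n = 2*n*v)
(x(-11, 14) - 389)/(499 - 16) = (2*(-11)*14 - 389)/(499 - 16) = (-308 - 389)/483 = -697*1/483 = -697/483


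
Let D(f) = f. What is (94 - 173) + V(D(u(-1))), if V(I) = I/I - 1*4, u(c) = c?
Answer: -82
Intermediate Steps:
V(I) = -3 (V(I) = 1 - 4 = -3)
(94 - 173) + V(D(u(-1))) = (94 - 173) - 3 = -79 - 3 = -82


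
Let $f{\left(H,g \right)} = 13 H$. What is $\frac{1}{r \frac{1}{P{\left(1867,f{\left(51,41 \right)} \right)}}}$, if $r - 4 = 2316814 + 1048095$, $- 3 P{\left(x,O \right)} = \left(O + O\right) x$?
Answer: $- \frac{825214}{3364913} \approx -0.24524$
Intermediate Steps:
$P{\left(x,O \right)} = - \frac{2 O x}{3}$ ($P{\left(x,O \right)} = - \frac{\left(O + O\right) x}{3} = - \frac{2 O x}{3}$)
$r = 3364913$ ($r = 4 + \left(2316814 + 1048095\right) = 4 + 3364909 = 3364913$)
$\frac{1}{r \frac{1}{P{\left(1867,f{\left(51,41 \right)} \right)}}} = \frac{1}{3364913 \frac{1}{\left(- \frac{2}{3}\right) 13 \cdot 51 \cdot 1867}} = \frac{1}{3364913 \frac{1}{\left(- \frac{2}{3}\right) 663 \cdot 1867}} = \frac{1}{3364913 \frac{1}{-825214}} = \frac{1}{3364913 \left(- \frac{1}{825214}\right)} = \frac{1}{- \frac{3364913}{825214}} = - \frac{825214}{3364913}$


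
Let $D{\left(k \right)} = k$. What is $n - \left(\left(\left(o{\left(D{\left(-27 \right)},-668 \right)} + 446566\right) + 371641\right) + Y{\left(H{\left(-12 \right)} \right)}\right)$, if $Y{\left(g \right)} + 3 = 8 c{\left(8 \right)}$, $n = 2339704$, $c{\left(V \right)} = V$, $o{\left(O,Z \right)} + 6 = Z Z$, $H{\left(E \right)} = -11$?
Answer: $1075218$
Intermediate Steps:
$o{\left(O,Z \right)} = -6 + Z^{2}$ ($o{\left(O,Z \right)} = -6 + Z Z = -6 + Z^{2}$)
$Y{\left(g \right)} = 61$ ($Y{\left(g \right)} = -3 + 8 \cdot 8 = -3 + 64 = 61$)
$n - \left(\left(\left(o{\left(D{\left(-27 \right)},-668 \right)} + 446566\right) + 371641\right) + Y{\left(H{\left(-12 \right)} \right)}\right) = 2339704 - \left(\left(\left(\left(-6 + \left(-668\right)^{2}\right) + 446566\right) + 371641\right) + 61\right) = 2339704 - \left(\left(\left(\left(-6 + 446224\right) + 446566\right) + 371641\right) + 61\right) = 2339704 - \left(\left(\left(446218 + 446566\right) + 371641\right) + 61\right) = 2339704 - \left(\left(892784 + 371641\right) + 61\right) = 2339704 - \left(1264425 + 61\right) = 2339704 - 1264486 = 1075218$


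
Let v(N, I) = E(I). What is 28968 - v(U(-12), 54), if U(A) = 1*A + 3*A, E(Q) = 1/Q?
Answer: 1564271/54 ≈ 28968.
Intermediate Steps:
U(A) = 4*A (U(A) = A + 3*A = 4*A)
v(N, I) = 1/I
28968 - v(U(-12), 54) = 28968 - 1/54 = 1564271/54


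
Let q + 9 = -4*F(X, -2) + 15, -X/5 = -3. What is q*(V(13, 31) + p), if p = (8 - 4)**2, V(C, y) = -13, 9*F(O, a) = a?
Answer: 62/3 ≈ 20.667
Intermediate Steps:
X = 15 (X = -5*(-3) = 15)
F(O, a) = a/9
q = 62/9 (q = -9 + (-4*(-2)/9 + 15) = -9 + (-4*(-2/9) + 15) = -9 + (8/9 + 15) = -9 + 143/9 = 62/9 ≈ 6.8889)
p = 16 (p = 4**2 = 16)
q*(V(13, 31) + p) = 62*(-13 + 16)/9 = (62/9)*3 = 62/3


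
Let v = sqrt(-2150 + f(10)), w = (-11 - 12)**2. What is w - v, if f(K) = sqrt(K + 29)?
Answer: 529 - sqrt(-2150 + sqrt(39)) ≈ 529.0 - 46.301*I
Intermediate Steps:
f(K) = sqrt(29 + K)
w = 529 (w = (-23)**2 = 529)
v = sqrt(-2150 + sqrt(39)) (v = sqrt(-2150 + sqrt(29 + 10)) = sqrt(-2150 + sqrt(39)) ≈ 46.301*I)
w - v = 529 - sqrt(-2150 + sqrt(39))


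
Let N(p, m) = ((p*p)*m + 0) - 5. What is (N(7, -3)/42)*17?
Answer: -1292/21 ≈ -61.524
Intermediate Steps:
N(p, m) = -5 + m*p**2 (N(p, m) = (p**2*m + 0) - 5 = (m*p**2 + 0) - 5 = m*p**2 - 5 = -5 + m*p**2)
(N(7, -3)/42)*17 = ((-5 - 3*7**2)/42)*17 = ((-5 - 3*49)/42)*17 = ((-5 - 147)/42)*17 = ((1/42)*(-152))*17 = -76/21*17 = -1292/21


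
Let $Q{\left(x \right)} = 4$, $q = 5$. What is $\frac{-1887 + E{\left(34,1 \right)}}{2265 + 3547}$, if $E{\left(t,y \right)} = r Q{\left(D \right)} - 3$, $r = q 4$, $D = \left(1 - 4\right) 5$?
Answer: $- \frac{905}{2906} \approx -0.31142$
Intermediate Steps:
$D = -15$ ($D = \left(-3\right) 5 = -15$)
$r = 20$ ($r = 5 \cdot 4 = 20$)
$E{\left(t,y \right)} = 77$ ($E{\left(t,y \right)} = 20 \cdot 4 - 3 = 80 - 3 = 77$)
$\frac{-1887 + E{\left(34,1 \right)}}{2265 + 3547} = \frac{-1887 + 77}{2265 + 3547} = - \frac{1810}{5812} = \left(-1810\right) \frac{1}{5812} = - \frac{905}{2906}$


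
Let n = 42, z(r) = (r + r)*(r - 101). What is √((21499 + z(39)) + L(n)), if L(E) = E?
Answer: √16705 ≈ 129.25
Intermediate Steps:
z(r) = 2*r*(-101 + r) (z(r) = (2*r)*(-101 + r) = 2*r*(-101 + r))
√((21499 + z(39)) + L(n)) = √((21499 + 2*39*(-101 + 39)) + 42) = √((21499 + 2*39*(-62)) + 42) = √((21499 - 4836) + 42) = √(16663 + 42) = √16705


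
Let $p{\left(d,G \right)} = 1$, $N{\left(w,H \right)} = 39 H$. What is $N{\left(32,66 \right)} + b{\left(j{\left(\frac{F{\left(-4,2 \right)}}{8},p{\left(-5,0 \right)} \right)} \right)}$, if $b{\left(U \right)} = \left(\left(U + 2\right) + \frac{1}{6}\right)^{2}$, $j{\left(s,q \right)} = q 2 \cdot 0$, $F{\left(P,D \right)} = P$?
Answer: $\frac{92833}{36} \approx 2578.7$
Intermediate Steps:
$j{\left(s,q \right)} = 0$ ($j{\left(s,q \right)} = 2 q 0 = 0$)
$b{\left(U \right)} = \left(\frac{13}{6} + U\right)^{2}$ ($b{\left(U \right)} = \left(\left(2 + U\right) + \frac{1}{6}\right)^{2} = \left(\frac{13}{6} + U\right)^{2}$)
$N{\left(32,66 \right)} + b{\left(j{\left(\frac{F{\left(-4,2 \right)}}{8},p{\left(-5,0 \right)} \right)} \right)} = 39 \cdot 66 + \frac{\left(13 + 6 \cdot 0\right)^{2}}{36} = 2574 + \frac{\left(13 + 0\right)^{2}}{36} = 2574 + \frac{13^{2}}{36} = 2574 + \frac{1}{36} \cdot 169 = 2574 + \frac{169}{36} = \frac{92833}{36}$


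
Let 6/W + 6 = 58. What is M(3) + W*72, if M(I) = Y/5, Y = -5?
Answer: 95/13 ≈ 7.3077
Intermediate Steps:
M(I) = -1 (M(I) = -5/5 = -5*⅕ = -1)
W = 3/26 (W = 6/(-6 + 58) = 6/52 = 6*(1/52) = 3/26 ≈ 0.11538)
M(3) + W*72 = -1 + (3/26)*72 = -1 + 108/13 = 95/13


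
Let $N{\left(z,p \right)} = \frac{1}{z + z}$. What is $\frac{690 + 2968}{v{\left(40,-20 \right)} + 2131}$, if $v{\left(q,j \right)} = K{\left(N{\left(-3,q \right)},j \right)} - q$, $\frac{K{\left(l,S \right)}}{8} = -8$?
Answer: $\frac{3658}{2027} \approx 1.8046$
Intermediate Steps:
$N{\left(z,p \right)} = \frac{1}{2 z}$
$K{\left(l,S \right)} = -64$ ($K{\left(l,S \right)} = 8 \left(-8\right) = -64$)
$v{\left(q,j \right)} = -64 - q$
$\frac{690 + 2968}{v{\left(40,-20 \right)} + 2131} = \frac{690 + 2968}{\left(-64 - 40\right) + 2131} = \frac{3658}{\left(-64 - 40\right) + 2131} = \frac{3658}{-104 + 2131} = \frac{3658}{2027}$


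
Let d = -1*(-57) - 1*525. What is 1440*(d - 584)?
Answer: -1514880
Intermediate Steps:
d = -468 (d = 57 - 525 = -468)
1440*(d - 584) = 1440*(-468 - 584) = 1440*(-1052) = -1514880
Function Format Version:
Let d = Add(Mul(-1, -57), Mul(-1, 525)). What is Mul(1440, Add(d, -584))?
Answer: -1514880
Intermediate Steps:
d = -468 (d = Add(57, -525) = -468)
Mul(1440, Add(d, -584)) = Mul(1440, Add(-468, -584)) = Mul(1440, -1052) = -1514880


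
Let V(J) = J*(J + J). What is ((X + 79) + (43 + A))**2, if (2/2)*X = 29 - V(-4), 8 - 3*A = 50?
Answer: 11025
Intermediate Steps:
A = -14 (A = 8/3 - 1/3*50 = 8/3 - 50/3 = -14)
V(J) = 2*J**2 (V(J) = J*(2*J) = 2*J**2)
X = -3 (X = 29 - 2*(-4)**2 = 29 - 2*16 = 29 - 1*32 = 29 - 32 = -3)
((X + 79) + (43 + A))**2 = ((-3 + 79) + (43 - 14))**2 = (76 + 29)**2 = 105**2 = 11025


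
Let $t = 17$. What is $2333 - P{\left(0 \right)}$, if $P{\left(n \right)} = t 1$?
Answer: $2316$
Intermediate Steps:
$P{\left(n \right)} = 17$ ($P{\left(n \right)} = 17 \cdot 1 = 17$)
$2333 - P{\left(0 \right)} = 2333 - 17 = 2316$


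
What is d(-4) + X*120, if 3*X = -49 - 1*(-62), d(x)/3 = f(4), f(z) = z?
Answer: 532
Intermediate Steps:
d(x) = 12 (d(x) = 3*4 = 12)
X = 13/3 (X = (-49 - 1*(-62))/3 = (-49 + 62)/3 = (1/3)*13 = 13/3 ≈ 4.3333)
d(-4) + X*120 = 12 + (13/3)*120 = 12 + 520 = 532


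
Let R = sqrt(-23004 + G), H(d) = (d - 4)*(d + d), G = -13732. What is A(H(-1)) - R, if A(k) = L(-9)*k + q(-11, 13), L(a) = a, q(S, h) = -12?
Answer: -102 - 8*I*sqrt(574) ≈ -102.0 - 191.67*I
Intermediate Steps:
H(d) = 2*d*(-4 + d) (H(d) = (-4 + d)*(2*d) = 2*d*(-4 + d))
A(k) = -12 - 9*k (A(k) = -9*k - 12 = -12 - 9*k)
R = 8*I*sqrt(574) (R = sqrt(-23004 - 13732) = sqrt(-36736) = 8*I*sqrt(574) ≈ 191.67*I)
A(H(-1)) - R = (-12 - 18*(-1)*(-4 - 1)) - 8*I*sqrt(574) = (-12 - 18*(-1)*(-5)) - 8*I*sqrt(574) = (-12 - 9*10) - 8*I*sqrt(574) = (-12 - 90) - 8*I*sqrt(574) = -102 - 8*I*sqrt(574)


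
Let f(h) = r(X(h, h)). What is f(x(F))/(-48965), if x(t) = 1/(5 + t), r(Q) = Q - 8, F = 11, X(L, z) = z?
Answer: 127/783440 ≈ 0.00016211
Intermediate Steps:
r(Q) = -8 + Q
f(h) = -8 + h
f(x(F))/(-48965) = (-8 + 1/(5 + 11))/(-48965) = (-8 + 1/16)*(-1/48965) = -127/16*(-1/48965) = 127/783440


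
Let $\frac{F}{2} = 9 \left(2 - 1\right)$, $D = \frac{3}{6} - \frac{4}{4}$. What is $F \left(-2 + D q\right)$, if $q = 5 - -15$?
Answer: $-216$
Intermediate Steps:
$q = 20$ ($q = 5 + 15 = 20$)
$D = - \frac{1}{2}$ ($D = 3 \cdot \frac{1}{6} - 1 = \frac{1}{2} - 1 = - \frac{1}{2} \approx -0.5$)
$F = 18$ ($F = 2 \cdot 9 \left(2 - 1\right) = 2 \cdot 9 \cdot 1 = 2 \cdot 9 = 18$)
$F \left(-2 + D q\right) = 18 \left(-2 - 10\right) = 18 \left(-12\right) = -216$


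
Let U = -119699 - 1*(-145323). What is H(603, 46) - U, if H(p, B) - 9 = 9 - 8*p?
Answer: -30430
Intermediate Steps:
U = 25624 (U = -119699 + 145323 = 25624)
H(p, B) = 18 - 8*p (H(p, B) = 9 + (9 - 8*p) = 18 - 8*p)
H(603, 46) - U = (18 - 8*603) - 1*25624 = (18 - 4824) - 25624 = -4806 - 25624 = -30430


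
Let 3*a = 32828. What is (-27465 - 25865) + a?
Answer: -127162/3 ≈ -42387.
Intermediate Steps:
a = 32828/3 (a = (1/3)*32828 = 32828/3 ≈ 10943.)
(-27465 - 25865) + a = (-27465 - 25865) + 32828/3 = -53330 + 32828/3 = -127162/3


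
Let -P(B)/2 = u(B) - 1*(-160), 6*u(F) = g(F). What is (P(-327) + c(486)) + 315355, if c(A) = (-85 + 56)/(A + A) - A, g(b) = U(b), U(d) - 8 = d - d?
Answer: 305739007/972 ≈ 3.1455e+5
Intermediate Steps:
U(d) = 8 (U(d) = 8 + (d - d) = 8 + 0 = 8)
g(b) = 8
u(F) = 4/3 (u(F) = (⅙)*8 = 4/3)
c(A) = -A - 29/(2*A) (c(A) = -29*1/(2*A) - A = -29/(2*A) - A = -A - 29/(2*A))
P(B) = -968/3 (P(B) = -2*(4/3 - 1*(-160)) = -2*(4/3 + 160) = -2*484/3 = -968/3)
(P(-327) + c(486)) + 315355 = (-968/3 + (-1*486 - 29/2/486)) + 315355 = (-968/3 + (-486 - 29/2*1/486)) + 315355 = (-968/3 + (-486 - 29/972)) + 315355 = (-968/3 - 472421/972) + 315355 = -786053/972 + 315355 = 305739007/972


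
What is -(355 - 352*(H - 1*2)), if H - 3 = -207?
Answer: -72867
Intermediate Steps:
H = -204 (H = 3 - 207 = -204)
-(355 - 352*(H - 1*2)) = -(355 - 352*(-204 - 1*2)) = -(355 - 352*(-204 - 2)) = -(355 - 352*(-206)) = -(355 + 72512) = -1*72867 = -72867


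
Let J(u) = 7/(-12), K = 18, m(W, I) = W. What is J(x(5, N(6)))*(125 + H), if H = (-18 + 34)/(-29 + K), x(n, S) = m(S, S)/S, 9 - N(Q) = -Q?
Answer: -3171/44 ≈ -72.068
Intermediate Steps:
N(Q) = 9 + Q (N(Q) = 9 - (-1)*Q = 9 + Q)
x(n, S) = 1 (x(n, S) = S/S = 1)
H = -16/11 (H = (-18 + 34)/(-29 + 18) = 16/(-11) = 16*(-1/11) = -16/11 ≈ -1.4545)
J(u) = -7/12 (J(u) = 7*(-1/12) = -7/12)
J(x(5, N(6)))*(125 + H) = -7*(125 - 16/11)/12 = -7/12*1359/11 = -3171/44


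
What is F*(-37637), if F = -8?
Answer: 301096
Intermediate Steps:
F*(-37637) = -8*(-37637) = 301096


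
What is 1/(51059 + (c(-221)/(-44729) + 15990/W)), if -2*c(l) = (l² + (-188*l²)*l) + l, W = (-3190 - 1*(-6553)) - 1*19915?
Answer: 370177204/27297740842025 ≈ 1.3561e-5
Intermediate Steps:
W = -16552 (W = (-3190 + 6553) - 19915 = 3363 - 19915 = -16552)
c(l) = 94*l³ - l/2 - l²/2 (c(l) = -((l² + (-188*l²)*l) + l)/2 = -((l² - 188*l³) + l)/2 = -(l + l² - 188*l³)/2 = 94*l³ - l/2 - l²/2)
1/(51059 + (c(-221)/(-44729) + 15990/W)) = 1/(51059 + (((½)*(-221)*(-1 - 1*(-221) + 188*(-221)²))/(-44729) + 15990/(-16552))) = 1/(51059 + (((½)*(-221)*(-1 + 221 + 188*48841))*(-1/44729) + 15990*(-1/16552))) = 1/(51059 + (((½)*(-221)*(-1 + 221 + 9182108))*(-1/44729) - 7995/8276)) = 1/(51059 + (((½)*(-221)*9182328)*(-1/44729) - 7995/8276)) = 1/(51059 + (-1014647244*(-1/44729) - 7995/8276)) = 1/(51059 + (1014647244/44729 - 7995/8276)) = 1/(51059 + 8396862982989/370177204) = 1/(27297740842025/370177204) = 370177204/27297740842025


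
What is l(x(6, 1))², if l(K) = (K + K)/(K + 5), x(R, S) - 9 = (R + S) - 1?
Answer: 9/4 ≈ 2.2500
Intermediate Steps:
x(R, S) = 8 + R + S (x(R, S) = 9 + ((R + S) - 1) = 9 + (-1 + R + S) = 8 + R + S)
l(K) = 2*K/(5 + K) (l(K) = (2*K)/(5 + K) = 2*K/(5 + K))
l(x(6, 1))² = (2*(8 + 6 + 1)/(5 + (8 + 6 + 1)))² = (2*15/(5 + 15))² = (2*15/20)² = (2*15*(1/20))² = (3/2)² = 9/4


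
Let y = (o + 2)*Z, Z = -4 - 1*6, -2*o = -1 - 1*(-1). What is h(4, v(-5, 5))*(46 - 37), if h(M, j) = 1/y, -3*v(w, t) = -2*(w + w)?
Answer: -9/20 ≈ -0.45000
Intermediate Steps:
o = 0 (o = -(-1 - 1*(-1))/2 = -(-1 + 1)/2 = -½*0 = 0)
v(w, t) = 4*w/3 (v(w, t) = -(-2)*(w + w)/3 = -(-2)*2*w/3 = -(-4)*w/3 = 4*w/3)
Z = -10 (Z = -4 - 6 = -10)
y = -20 (y = (0 + 2)*(-10) = 2*(-10) = -20)
h(M, j) = -1/20 (h(M, j) = 1/(-20) = -1/20)
h(4, v(-5, 5))*(46 - 37) = -(46 - 37)/20 = -1/20*9 = -9/20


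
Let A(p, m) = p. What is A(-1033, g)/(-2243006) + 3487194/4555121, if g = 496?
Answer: 7826502505157/10217163733726 ≈ 0.76602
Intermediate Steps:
A(-1033, g)/(-2243006) + 3487194/4555121 = -1033/(-2243006) + 3487194/4555121 = -1033*(-1/2243006) + 3487194*(1/4555121) = 1033/2243006 + 3487194/4555121 = 7826502505157/10217163733726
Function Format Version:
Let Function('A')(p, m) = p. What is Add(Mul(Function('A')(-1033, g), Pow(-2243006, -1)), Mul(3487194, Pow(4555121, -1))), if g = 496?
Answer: Rational(7826502505157, 10217163733726) ≈ 0.76602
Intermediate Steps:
Add(Mul(Function('A')(-1033, g), Pow(-2243006, -1)), Mul(3487194, Pow(4555121, -1))) = Add(Mul(-1033, Pow(-2243006, -1)), Mul(3487194, Pow(4555121, -1))) = Add(Mul(-1033, Rational(-1, 2243006)), Mul(3487194, Rational(1, 4555121))) = Add(Rational(1033, 2243006), Rational(3487194, 4555121)) = Rational(7826502505157, 10217163733726)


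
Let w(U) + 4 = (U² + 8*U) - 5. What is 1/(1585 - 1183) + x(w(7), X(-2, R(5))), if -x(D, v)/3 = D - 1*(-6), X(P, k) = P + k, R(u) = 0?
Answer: -123011/402 ≈ -306.00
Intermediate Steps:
w(U) = -9 + U² + 8*U (w(U) = -4 + ((U² + 8*U) - 5) = -4 + (-5 + U² + 8*U) = -9 + U² + 8*U)
x(D, v) = -18 - 3*D (x(D, v) = -3*(D - 1*(-6)) = -3*(D + 6) = -3*(6 + D) = -18 - 3*D)
1/(1585 - 1183) + x(w(7), X(-2, R(5))) = 1/(1585 - 1183) + (-18 - 3*(-9 + 7² + 8*7)) = 1/402 + (-18 - 3*(-9 + 49 + 56)) = 1/402 + (-18 - 3*96) = 1/402 + (-18 - 288) = 1/402 - 306 = -123011/402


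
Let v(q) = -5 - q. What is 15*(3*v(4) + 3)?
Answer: -360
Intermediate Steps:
15*(3*v(4) + 3) = 15*(3*(-5 - 1*4) + 3) = 15*(3*(-5 - 4) + 3) = 15*(3*(-9) + 3) = 15*(-27 + 3) = 15*(-24) = -360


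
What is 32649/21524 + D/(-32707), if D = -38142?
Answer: 1888819251/703985468 ≈ 2.6830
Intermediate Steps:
32649/21524 + D/(-32707) = 32649/21524 - 38142/(-32707) = 32649*(1/21524) - 38142*(-1/32707) = 32649/21524 + 38142/32707 = 1888819251/703985468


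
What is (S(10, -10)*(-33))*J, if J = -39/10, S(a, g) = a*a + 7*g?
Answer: 3861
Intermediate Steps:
S(a, g) = a**2 + 7*g
J = -39/10 (J = -39*1/10 = -39/10 ≈ -3.9000)
(S(10, -10)*(-33))*J = ((10**2 + 7*(-10))*(-33))*(-39/10) = ((100 - 70)*(-33))*(-39/10) = (30*(-33))*(-39/10) = -990*(-39/10) = 3861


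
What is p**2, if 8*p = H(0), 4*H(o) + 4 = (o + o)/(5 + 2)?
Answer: 1/64 ≈ 0.015625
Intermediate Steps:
H(o) = -1 + o/14 (H(o) = -1 + ((o + o)/(5 + 2))/4 = -1 + ((2*o)/7)/4 = -1 + ((2*o)*(1/7))/4 = -1 + (2*o/7)/4 = -1 + o/14)
p = -1/8 (p = (-1 + (1/14)*0)/8 = (-1 + 0)/8 = (1/8)*(-1) = -1/8 ≈ -0.12500)
p**2 = (-1/8)**2 = 1/64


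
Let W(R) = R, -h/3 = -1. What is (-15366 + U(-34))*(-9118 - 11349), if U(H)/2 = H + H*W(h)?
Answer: 320062946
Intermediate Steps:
h = 3 (h = -3*(-1) = 3)
U(H) = 8*H (U(H) = 2*(H + H*3) = 2*(H + 3*H) = 2*(4*H) = 8*H)
(-15366 + U(-34))*(-9118 - 11349) = (-15366 + 8*(-34))*(-9118 - 11349) = (-15366 - 272)*(-20467) = -15638*(-20467) = 320062946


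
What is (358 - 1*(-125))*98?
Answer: 47334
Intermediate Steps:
(358 - 1*(-125))*98 = (358 + 125)*98 = 483*98 = 47334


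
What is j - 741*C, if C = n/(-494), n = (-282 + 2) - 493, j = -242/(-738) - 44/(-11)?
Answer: -852517/738 ≈ -1155.2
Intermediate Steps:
j = 1597/369 (j = -242*(-1/738) - 44*(-1/11) = 121/369 + 4 = 1597/369 ≈ 4.3279)
n = -773 (n = -280 - 493 = -773)
C = 773/494 (C = -773/(-494) = -773*(-1/494) = 773/494 ≈ 1.5648)
j - 741*C = 1597/369 - 741*773/494 = 1597/369 - 2319/2 = -852517/738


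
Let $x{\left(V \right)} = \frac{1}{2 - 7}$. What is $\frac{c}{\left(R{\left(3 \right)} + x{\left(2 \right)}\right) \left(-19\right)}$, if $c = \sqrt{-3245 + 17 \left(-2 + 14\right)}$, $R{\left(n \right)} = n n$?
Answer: $- \frac{5 i \sqrt{3041}}{836} \approx - 0.32982 i$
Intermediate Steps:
$R{\left(n \right)} = n^{2}$
$x{\left(V \right)} = - \frac{1}{5}$ ($x{\left(V \right)} = \frac{1}{-5} = - \frac{1}{5}$)
$c = i \sqrt{3041}$ ($c = \sqrt{-3245 + 17 \cdot 12} = \sqrt{-3245 + 204} = \sqrt{-3041} = i \sqrt{3041} \approx 55.145 i$)
$\frac{c}{\left(R{\left(3 \right)} + x{\left(2 \right)}\right) \left(-19\right)} = \frac{i \sqrt{3041}}{\left(3^{2} - \frac{1}{5}\right) \left(-19\right)} = \frac{i \sqrt{3041}}{\left(9 - \frac{1}{5}\right) \left(-19\right)} = \frac{i \sqrt{3041}}{\frac{44}{5} \left(-19\right)} = \frac{i \sqrt{3041}}{- \frac{836}{5}} = i \sqrt{3041} \left(- \frac{5}{836}\right) = - \frac{5 i \sqrt{3041}}{836}$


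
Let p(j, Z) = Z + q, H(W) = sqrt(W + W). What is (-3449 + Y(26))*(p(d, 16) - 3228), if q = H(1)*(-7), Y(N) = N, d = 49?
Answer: 10994676 + 23961*sqrt(2) ≈ 1.1029e+7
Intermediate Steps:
H(W) = sqrt(2)*sqrt(W) (H(W) = sqrt(2*W) = sqrt(2)*sqrt(W))
q = -7*sqrt(2) (q = (sqrt(2)*sqrt(1))*(-7) = (sqrt(2)*1)*(-7) = sqrt(2)*(-7) = -7*sqrt(2) ≈ -9.8995)
p(j, Z) = Z - 7*sqrt(2)
(-3449 + Y(26))*(p(d, 16) - 3228) = (-3449 + 26)*((16 - 7*sqrt(2)) - 3228) = -3423*(-3212 - 7*sqrt(2)) = 10994676 + 23961*sqrt(2)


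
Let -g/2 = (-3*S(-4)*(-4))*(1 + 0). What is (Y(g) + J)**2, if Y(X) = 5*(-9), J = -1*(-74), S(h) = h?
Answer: 841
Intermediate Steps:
J = 74
g = 96 (g = -2*-3*(-4)*(-4)*(1 + 0) = -2*12*(-4) = -(-96) = -2*(-48) = 96)
Y(X) = -45
(Y(g) + J)**2 = (-45 + 74)**2 = 29**2 = 841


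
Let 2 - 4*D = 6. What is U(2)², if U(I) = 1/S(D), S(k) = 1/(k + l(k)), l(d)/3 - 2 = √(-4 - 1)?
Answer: -20 + 30*I*√5 ≈ -20.0 + 67.082*I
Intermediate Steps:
D = -1 (D = ½ - ¼*6 = ½ - 3/2 = -1)
l(d) = 6 + 3*I*√5 (l(d) = 6 + 3*√(-4 - 1) = 6 + 3*√(-5) = 6 + 3*(I*√5) = 6 + 3*I*√5)
S(k) = 1/(6 + k + 3*I*√5) (S(k) = 1/(k + (6 + 3*I*√5)) = 1/(6 + k + 3*I*√5))
U(I) = 5 + 3*I*√5 (U(I) = 1/(1/(6 - 1 + 3*I*√5)) = 1/(1/(5 + 3*I*√5)) = 5 + 3*I*√5)
U(2)² = (5 + 3*I*√5)²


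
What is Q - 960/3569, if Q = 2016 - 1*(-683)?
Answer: 9631771/3569 ≈ 2698.7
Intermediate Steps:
Q = 2699 (Q = 2016 + 683 = 2699)
Q - 960/3569 = 2699 - 960/3569 = 9631771/3569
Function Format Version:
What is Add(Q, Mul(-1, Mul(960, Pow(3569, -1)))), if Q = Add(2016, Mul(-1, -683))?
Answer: Rational(9631771, 3569) ≈ 2698.7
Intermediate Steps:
Q = 2699 (Q = Add(2016, 683) = 2699)
Add(Q, Mul(-1, Mul(960, Pow(3569, -1)))) = Add(2699, Mul(-1, Mul(960, Pow(3569, -1)))) = Add(2699, Mul(-1, Mul(960, Rational(1, 3569)))) = Add(2699, Mul(-1, Rational(960, 3569))) = Add(2699, Rational(-960, 3569)) = Rational(9631771, 3569)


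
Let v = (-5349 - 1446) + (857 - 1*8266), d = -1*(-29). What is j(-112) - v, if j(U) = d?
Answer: 14233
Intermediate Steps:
d = 29
v = -14204 (v = -6795 + (857 - 8266) = -6795 - 7409 = -14204)
j(U) = 29
j(-112) - v = 29 - 1*(-14204) = 29 + 14204 = 14233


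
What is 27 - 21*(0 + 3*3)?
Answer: -162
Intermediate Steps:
27 - 21*(0 + 3*3) = 27 - 21*(0 + 9) = 27 - 21*9 = 27 - 189 = -162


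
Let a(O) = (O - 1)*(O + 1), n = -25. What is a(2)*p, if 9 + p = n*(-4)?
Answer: 273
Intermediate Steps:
p = 91 (p = -9 - 25*(-4) = -9 + 100 = 91)
a(O) = (1 + O)*(-1 + O) (a(O) = (-1 + O)*(1 + O) = (1 + O)*(-1 + O))
a(2)*p = (-1 + 2**2)*91 = (-1 + 4)*91 = 3*91 = 273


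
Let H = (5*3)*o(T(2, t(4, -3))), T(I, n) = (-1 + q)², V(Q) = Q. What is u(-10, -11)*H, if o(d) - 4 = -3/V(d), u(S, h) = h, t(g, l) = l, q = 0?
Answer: -165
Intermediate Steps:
T(I, n) = 1 (T(I, n) = (-1 + 0)² = (-1)² = 1)
o(d) = 4 - 3/d
H = 15 (H = (5*3)*(4 - 3/1) = 15*(4 - 3*1) = 15*(4 - 3) = 15*1 = 15)
u(-10, -11)*H = -11*15 = -165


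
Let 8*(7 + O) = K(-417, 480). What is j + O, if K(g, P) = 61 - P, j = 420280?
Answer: 3361765/8 ≈ 4.2022e+5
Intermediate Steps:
O = -475/8 (O = -7 + (61 - 1*480)/8 = -7 + (61 - 480)/8 = -7 + (1/8)*(-419) = -7 - 419/8 = -475/8 ≈ -59.375)
j + O = 420280 - 475/8 = 3361765/8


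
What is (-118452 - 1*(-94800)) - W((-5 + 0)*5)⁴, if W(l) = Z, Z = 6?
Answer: -24948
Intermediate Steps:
W(l) = 6
(-118452 - 1*(-94800)) - W((-5 + 0)*5)⁴ = (-118452 - 1*(-94800)) - 1*6⁴ = (-118452 + 94800) - 1*1296 = -23652 - 1296 = -24948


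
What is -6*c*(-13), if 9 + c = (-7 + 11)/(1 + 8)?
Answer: -2002/3 ≈ -667.33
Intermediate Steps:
c = -77/9 (c = -9 + (-7 + 11)/(1 + 8) = -9 + 4/9 = -77/9 ≈ -8.5556)
-6*c*(-13) = -6*(-77/9)*(-13) = (154/3)*(-13) = -2002/3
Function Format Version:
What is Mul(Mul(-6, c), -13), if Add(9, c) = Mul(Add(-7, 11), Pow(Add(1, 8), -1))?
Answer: Rational(-2002, 3) ≈ -667.33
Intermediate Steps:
c = Rational(-77, 9) (c = Add(-9, Mul(Add(-7, 11), Pow(Add(1, 8), -1))) = Add(-9, Mul(4, Pow(9, -1))) = Add(-9, Mul(4, Rational(1, 9))) = Add(-9, Rational(4, 9)) = Rational(-77, 9) ≈ -8.5556)
Mul(Mul(-6, c), -13) = Mul(Mul(-6, Rational(-77, 9)), -13) = Mul(Rational(154, 3), -13) = Rational(-2002, 3)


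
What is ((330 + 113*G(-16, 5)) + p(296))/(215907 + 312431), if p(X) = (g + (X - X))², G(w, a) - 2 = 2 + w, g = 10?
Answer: -463/264169 ≈ -0.0017527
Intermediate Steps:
G(w, a) = 4 + w (G(w, a) = 2 + (2 + w) = 4 + w)
p(X) = 100 (p(X) = (10 + (X - X))² = (10 + 0)² = 10² = 100)
((330 + 113*G(-16, 5)) + p(296))/(215907 + 312431) = ((330 + 113*(4 - 16)) + 100)/(215907 + 312431) = ((330 + 113*(-12)) + 100)/528338 = ((330 - 1356) + 100)*(1/528338) = (-1026 + 100)*(1/528338) = -926*1/528338 = -463/264169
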